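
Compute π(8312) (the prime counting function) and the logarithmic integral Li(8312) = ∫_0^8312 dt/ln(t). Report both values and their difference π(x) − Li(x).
π(8312) = 1043;  Li(8312) ≈ 1061.06;  π(x) − Li(x) ≈ -18.06.

Direct count of primes ≤ 8312 gives π(8312) = 1043. Numerical evaluation of the logarithmic integral gives Li(8312) ≈ 1061.06. The difference π(x) − Li(x) ≈ -18.06 is typically negative for small/moderate x (Li(x) overestimates), though Littlewood's theorem shows this sign changes infinitely often.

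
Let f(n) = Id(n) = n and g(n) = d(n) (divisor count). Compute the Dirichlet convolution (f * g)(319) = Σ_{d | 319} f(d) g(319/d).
(Id * d)(319) = 403

Divisors of 319: [1, 11, 29, 319]. For each d | 319:
  d = 1: Id(1) · d(319/1) = 1 · 4 = 4
  d = 11: Id(11) · d(319/11) = 11 · 2 = 22
  d = 29: Id(29) · d(319/29) = 29 · 2 = 58
  d = 319: Id(319) · d(319/319) = 319 · 1 = 319
Summing: (Id * d)(319) = 4 + 22 + 58 + 319 = 403.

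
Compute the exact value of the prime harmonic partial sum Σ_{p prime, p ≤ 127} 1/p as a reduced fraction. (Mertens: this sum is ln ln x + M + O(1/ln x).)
Σ 1/p = 7457575819106455685806801283735357697478405891621/4014476939333036189094441199026045136645885247730

π(127) = 31, so the primes ≤ 127 are [2, 3, 5, 7, 11, 13, 17, 19, 23, 29, 31, 37, 41, 43, 47, 53, 59, 61, 67, 71, 73, 79, 83, 89, 97, 101, 103, 107, 109, 113, 127]. Summing 1/p over these primes: 7457575819106455685806801283735357697478405891621/4014476939333036189094441199026045136645885247730 ≈ 1.8577. Mertens estimate ln ln(127) + 0.2615 ≈ 1.8393.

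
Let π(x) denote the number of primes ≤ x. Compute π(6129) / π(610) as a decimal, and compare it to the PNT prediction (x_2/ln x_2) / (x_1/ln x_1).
π(6129)/π(610) = 798/111 ≈ 7.1892;  PNT prediction ≈ 7.3892.

π(610) = 111 and π(6129) = 798, so π(6129)/π(610) ≈ 7.1892. The PNT-predicted ratio is (6129/ln(6129)) / (610/ln(610)) ≈ 7.3892. The two agree to within a few percent, as expected.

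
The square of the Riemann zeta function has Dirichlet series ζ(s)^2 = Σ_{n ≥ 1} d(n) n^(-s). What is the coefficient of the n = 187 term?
d(187) = 4

ζ(s)^2 = (Σ 1/m^s)(Σ 1/k^s). The coefficient of 1/n^s in the product is the number of ordered pairs (m, k) with mk = n, which equals d(n). For n = 187, divisors are [1, 11, 17, 187], so d(187) = 4.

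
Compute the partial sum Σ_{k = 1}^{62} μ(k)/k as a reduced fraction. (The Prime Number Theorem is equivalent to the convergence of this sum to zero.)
Σ μ(k)/k = 1874648830674470878723/117288381359406970983270

Values of μ(k) for 1 ≤ k ≤ 62: μ(1) = 1, μ(2) = -1, μ(3) = -1, μ(5) = -1, μ(6) = 1, μ(7) = -1, μ(10) = 1, μ(11) = -1, μ(13) = -1, μ(14) = 1, μ(15) = 1, μ(17) = -1, μ(19) = -1, μ(21) = 1, μ(22) = 1, μ(23) = -1, μ(26) = 1, μ(29) = -1, μ(30) = -1, μ(31) = -1, μ(33) = 1, μ(34) = 1, μ(35) = 1, μ(37) = -1, μ(38) = 1, μ(39) = 1, μ(41) = -1, μ(42) = -1, μ(43) = -1, μ(46) = 1, μ(47) = -1, μ(51) = 1, μ(53) = -1, μ(55) = 1, μ(57) = 1, μ(58) = 1, μ(59) = -1, μ(61) = -1, μ(62) = 1, with μ = 0 on non-squarefree integers. Summing μ(k)/k for k where μ(k) ≠ 0 gives 1874648830674470878723/117288381359406970983270 ≈ 0.0160. (PNT ⟺ this sum → 0 as n → ∞.)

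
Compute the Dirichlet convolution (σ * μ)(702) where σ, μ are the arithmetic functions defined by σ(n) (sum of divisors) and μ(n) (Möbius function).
(σ * μ)(702) = 702

Divisors of 702: [1, 2, 3, 6, 9, 13, 18, 26, 27, 39, 54, 78, 117, 234, 351, 702]. For each d | 702:
  d = 1: σ(1) · μ(702/1) = 1 · 0 = 0
  d = 2: σ(2) · μ(702/2) = 3 · 0 = 0
  d = 3: σ(3) · μ(702/3) = 4 · 0 = 0
  d = 6: σ(6) · μ(702/6) = 12 · 0 = 0
  d = 9: σ(9) · μ(702/9) = 13 · -1 = -13
  d = 13: σ(13) · μ(702/13) = 14 · 0 = 0
  d = 18: σ(18) · μ(702/18) = 39 · 1 = 39
  d = 26: σ(26) · μ(702/26) = 42 · 0 = 0
  d = 27: σ(27) · μ(702/27) = 40 · 1 = 40
  d = 39: σ(39) · μ(702/39) = 56 · 0 = 0
  d = 54: σ(54) · μ(702/54) = 120 · -1 = -120
  d = 78: σ(78) · μ(702/78) = 168 · 0 = 0
  d = 117: σ(117) · μ(702/117) = 182 · 1 = 182
  d = 234: σ(234) · μ(702/234) = 546 · -1 = -546
  d = 351: σ(351) · μ(702/351) = 560 · -1 = -560
  d = 702: σ(702) · μ(702/702) = 1680 · 1 = 1680
Summing: (σ * μ)(702) = 0 + 0 + 0 + 0 + -13 + 0 + 39 + 0 + 40 + 0 + -120 + 0 + 182 + -546 + -560 + 1680 = 702.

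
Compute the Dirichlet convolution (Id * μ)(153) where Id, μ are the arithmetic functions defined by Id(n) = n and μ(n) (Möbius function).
(Id * μ)(153) = 96

Divisors of 153: [1, 3, 9, 17, 51, 153]. For each d | 153:
  d = 1: Id(1) · μ(153/1) = 1 · 0 = 0
  d = 3: Id(3) · μ(153/3) = 3 · 1 = 3
  d = 9: Id(9) · μ(153/9) = 9 · -1 = -9
  d = 17: Id(17) · μ(153/17) = 17 · 0 = 0
  d = 51: Id(51) · μ(153/51) = 51 · -1 = -51
  d = 153: Id(153) · μ(153/153) = 153 · 1 = 153
Summing: (Id * μ)(153) = 0 + 3 + -9 + 0 + -51 + 153 = 96.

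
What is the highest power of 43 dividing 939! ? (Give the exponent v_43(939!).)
v_43(939!) = 21

Legendre's formula: v_p(n!) = Σ_{k ≥ 1} ⌊n / p^k⌋. For p = 43, n = 939, the terms are:
  ⌊939/43^1⌋ = ⌊939/43⌋ = 21
(the next term ⌊939/43^2⌋ = 0, terminating the sum). Summing: v_43(939!) = 21 = 21.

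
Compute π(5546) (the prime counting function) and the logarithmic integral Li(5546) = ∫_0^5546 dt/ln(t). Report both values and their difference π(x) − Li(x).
π(5546) = 732;  Li(5546) ≈ 747.99;  π(x) − Li(x) ≈ -15.99.

Direct count of primes ≤ 5546 gives π(5546) = 732. Numerical evaluation of the logarithmic integral gives Li(5546) ≈ 747.99. The difference π(x) − Li(x) ≈ -15.99 is typically negative for small/moderate x (Li(x) overestimates), though Littlewood's theorem shows this sign changes infinitely often.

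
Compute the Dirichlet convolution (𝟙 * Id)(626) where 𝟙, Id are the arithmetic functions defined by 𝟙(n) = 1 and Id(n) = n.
(𝟙 * Id)(626) = 942

Divisors of 626: [1, 2, 313, 626]. For each d | 626:
  d = 1: 𝟙(1) · Id(626/1) = 1 · 626 = 626
  d = 2: 𝟙(2) · Id(626/2) = 1 · 313 = 313
  d = 313: 𝟙(313) · Id(626/313) = 1 · 2 = 2
  d = 626: 𝟙(626) · Id(626/626) = 1 · 1 = 1
Summing: (𝟙 * Id)(626) = 626 + 313 + 2 + 1 = 942.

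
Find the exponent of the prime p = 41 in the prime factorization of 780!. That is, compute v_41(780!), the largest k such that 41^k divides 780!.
v_41(780!) = 19

Legendre's formula: v_p(n!) = Σ_{k ≥ 1} ⌊n / p^k⌋. For p = 41, n = 780, the terms are:
  ⌊780/41^1⌋ = ⌊780/41⌋ = 19
(the next term ⌊780/41^2⌋ = 0, terminating the sum). Summing: v_41(780!) = 19 = 19.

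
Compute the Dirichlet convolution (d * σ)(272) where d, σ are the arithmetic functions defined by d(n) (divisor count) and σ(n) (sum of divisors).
(d * σ)(272) = 1980

Divisors of 272: [1, 2, 4, 8, 16, 17, 34, 68, 136, 272]. For each d | 272:
  d = 1: d(1) · σ(272/1) = 1 · 558 = 558
  d = 2: d(2) · σ(272/2) = 2 · 270 = 540
  d = 4: d(4) · σ(272/4) = 3 · 126 = 378
  d = 8: d(8) · σ(272/8) = 4 · 54 = 216
  d = 16: d(16) · σ(272/16) = 5 · 18 = 90
  d = 17: d(17) · σ(272/17) = 2 · 31 = 62
  d = 34: d(34) · σ(272/34) = 4 · 15 = 60
  d = 68: d(68) · σ(272/68) = 6 · 7 = 42
  d = 136: d(136) · σ(272/136) = 8 · 3 = 24
  d = 272: d(272) · σ(272/272) = 10 · 1 = 10
Summing: (d * σ)(272) = 558 + 540 + 378 + 216 + 90 + 62 + 60 + 42 + 24 + 10 = 1980.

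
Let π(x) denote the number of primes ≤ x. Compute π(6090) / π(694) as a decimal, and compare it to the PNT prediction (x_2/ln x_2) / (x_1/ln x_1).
π(6090)/π(694) = 794/125 ≈ 6.3520;  PNT prediction ≈ 6.5881.

π(694) = 125 and π(6090) = 794, so π(6090)/π(694) ≈ 6.3520. The PNT-predicted ratio is (6090/ln(6090)) / (694/ln(694)) ≈ 6.5881. The two agree to within a few percent, as expected.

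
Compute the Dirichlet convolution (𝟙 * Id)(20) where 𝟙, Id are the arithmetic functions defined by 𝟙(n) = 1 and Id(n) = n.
(𝟙 * Id)(20) = 42

Divisors of 20: [1, 2, 4, 5, 10, 20]. For each d | 20:
  d = 1: 𝟙(1) · Id(20/1) = 1 · 20 = 20
  d = 2: 𝟙(2) · Id(20/2) = 1 · 10 = 10
  d = 4: 𝟙(4) · Id(20/4) = 1 · 5 = 5
  d = 5: 𝟙(5) · Id(20/5) = 1 · 4 = 4
  d = 10: 𝟙(10) · Id(20/10) = 1 · 2 = 2
  d = 20: 𝟙(20) · Id(20/20) = 1 · 1 = 1
Summing: (𝟙 * Id)(20) = 20 + 10 + 5 + 4 + 2 + 1 = 42.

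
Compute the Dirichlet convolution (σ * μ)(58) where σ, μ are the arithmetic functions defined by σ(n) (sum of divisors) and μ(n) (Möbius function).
(σ * μ)(58) = 58

Divisors of 58: [1, 2, 29, 58]. For each d | 58:
  d = 1: σ(1) · μ(58/1) = 1 · 1 = 1
  d = 2: σ(2) · μ(58/2) = 3 · -1 = -3
  d = 29: σ(29) · μ(58/29) = 30 · -1 = -30
  d = 58: σ(58) · μ(58/58) = 90 · 1 = 90
Summing: (σ * μ)(58) = 1 + -3 + -30 + 90 = 58.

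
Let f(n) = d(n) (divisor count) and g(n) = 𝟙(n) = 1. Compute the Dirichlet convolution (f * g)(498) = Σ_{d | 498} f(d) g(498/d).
(d * 𝟙)(498) = 27

Divisors of 498: [1, 2, 3, 6, 83, 166, 249, 498]. For each d | 498:
  d = 1: d(1) · 𝟙(498/1) = 1 · 1 = 1
  d = 2: d(2) · 𝟙(498/2) = 2 · 1 = 2
  d = 3: d(3) · 𝟙(498/3) = 2 · 1 = 2
  d = 6: d(6) · 𝟙(498/6) = 4 · 1 = 4
  d = 83: d(83) · 𝟙(498/83) = 2 · 1 = 2
  d = 166: d(166) · 𝟙(498/166) = 4 · 1 = 4
  d = 249: d(249) · 𝟙(498/249) = 4 · 1 = 4
  d = 498: d(498) · 𝟙(498/498) = 8 · 1 = 8
Summing: (d * 𝟙)(498) = 1 + 2 + 2 + 4 + 2 + 4 + 4 + 8 = 27.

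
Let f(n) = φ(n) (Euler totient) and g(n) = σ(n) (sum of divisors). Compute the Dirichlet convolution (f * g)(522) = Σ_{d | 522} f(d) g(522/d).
(φ * σ)(522) = 6264

Divisors of 522: [1, 2, 3, 6, 9, 18, 29, 58, 87, 174, 261, 522]. For each d | 522:
  d = 1: φ(1) · σ(522/1) = 1 · 1170 = 1170
  d = 2: φ(2) · σ(522/2) = 1 · 390 = 390
  d = 3: φ(3) · σ(522/3) = 2 · 360 = 720
  d = 6: φ(6) · σ(522/6) = 2 · 120 = 240
  d = 9: φ(9) · σ(522/9) = 6 · 90 = 540
  d = 18: φ(18) · σ(522/18) = 6 · 30 = 180
  d = 29: φ(29) · σ(522/29) = 28 · 39 = 1092
  d = 58: φ(58) · σ(522/58) = 28 · 13 = 364
  d = 87: φ(87) · σ(522/87) = 56 · 12 = 672
  d = 174: φ(174) · σ(522/174) = 56 · 4 = 224
  d = 261: φ(261) · σ(522/261) = 168 · 3 = 504
  d = 522: φ(522) · σ(522/522) = 168 · 1 = 168
Summing: (φ * σ)(522) = 1170 + 390 + 720 + 240 + 540 + 180 + 1092 + 364 + 672 + 224 + 504 + 168 = 6264.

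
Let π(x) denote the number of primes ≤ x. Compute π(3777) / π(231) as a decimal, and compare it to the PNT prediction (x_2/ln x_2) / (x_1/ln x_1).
π(3777)/π(231) = 525/50 ≈ 10.5000;  PNT prediction ≈ 10.8037.

π(231) = 50 and π(3777) = 525, so π(3777)/π(231) ≈ 10.5000. The PNT-predicted ratio is (3777/ln(3777)) / (231/ln(231)) ≈ 10.8037. The two agree to within a few percent, as expected.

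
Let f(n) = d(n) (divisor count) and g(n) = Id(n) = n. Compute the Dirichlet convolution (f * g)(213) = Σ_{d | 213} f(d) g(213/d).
(d * Id)(213) = 365

Divisors of 213: [1, 3, 71, 213]. For each d | 213:
  d = 1: d(1) · Id(213/1) = 1 · 213 = 213
  d = 3: d(3) · Id(213/3) = 2 · 71 = 142
  d = 71: d(71) · Id(213/71) = 2 · 3 = 6
  d = 213: d(213) · Id(213/213) = 4 · 1 = 4
Summing: (d * Id)(213) = 213 + 142 + 6 + 4 = 365.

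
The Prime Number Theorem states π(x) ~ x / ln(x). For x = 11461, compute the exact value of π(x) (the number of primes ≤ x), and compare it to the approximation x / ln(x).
π(11461) = 1381;  x/ln(x) ≈ 1226.21;  relative error ≈ 11.21%.

Directly count primes up to 11461: π(11461) = 1381. The PNT approximation gives 11461/ln(11461) ≈ 11461/9.34671 ≈ 1226.21. Relative error (π(x) − x/ln(x)) / π(x) ≈ 11.21%; the approximation is known to undercount slightly (Li(x) is a better estimate).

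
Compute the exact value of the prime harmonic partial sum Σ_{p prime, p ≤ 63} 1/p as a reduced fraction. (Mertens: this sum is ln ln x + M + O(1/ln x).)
Σ 1/p = 201015517717077830328949/117288381359406970983270

π(63) = 18, so the primes ≤ 63 are [2, 3, 5, 7, 11, 13, 17, 19, 23, 29, 31, 37, 41, 43, 47, 53, 59, 61]. Summing 1/p over these primes: 201015517717077830328949/117288381359406970983270 ≈ 1.7139. Mertens estimate ln ln(63) + 0.2615 ≈ 1.6829.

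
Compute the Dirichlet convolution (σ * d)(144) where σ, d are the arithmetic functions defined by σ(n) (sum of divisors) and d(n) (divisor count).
(σ * d)(144) = 2376

Divisors of 144: [1, 2, 3, 4, 6, 8, 9, 12, 16, 18, 24, 36, 48, 72, 144]. For each d | 144:
  d = 1: σ(1) · d(144/1) = 1 · 15 = 15
  d = 2: σ(2) · d(144/2) = 3 · 12 = 36
  d = 3: σ(3) · d(144/3) = 4 · 10 = 40
  d = 4: σ(4) · d(144/4) = 7 · 9 = 63
  d = 6: σ(6) · d(144/6) = 12 · 8 = 96
  d = 8: σ(8) · d(144/8) = 15 · 6 = 90
  d = 9: σ(9) · d(144/9) = 13 · 5 = 65
  d = 12: σ(12) · d(144/12) = 28 · 6 = 168
  d = 16: σ(16) · d(144/16) = 31 · 3 = 93
  d = 18: σ(18) · d(144/18) = 39 · 4 = 156
  d = 24: σ(24) · d(144/24) = 60 · 4 = 240
  d = 36: σ(36) · d(144/36) = 91 · 3 = 273
  d = 48: σ(48) · d(144/48) = 124 · 2 = 248
  d = 72: σ(72) · d(144/72) = 195 · 2 = 390
  d = 144: σ(144) · d(144/144) = 403 · 1 = 403
Summing: (σ * d)(144) = 15 + 36 + 40 + 63 + 96 + 90 + 65 + 168 + 93 + 156 + 240 + 273 + 248 + 390 + 403 = 2376.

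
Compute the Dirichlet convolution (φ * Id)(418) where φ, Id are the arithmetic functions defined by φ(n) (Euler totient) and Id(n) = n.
(φ * Id)(418) = 2331

Divisors of 418: [1, 2, 11, 19, 22, 38, 209, 418]. For each d | 418:
  d = 1: φ(1) · Id(418/1) = 1 · 418 = 418
  d = 2: φ(2) · Id(418/2) = 1 · 209 = 209
  d = 11: φ(11) · Id(418/11) = 10 · 38 = 380
  d = 19: φ(19) · Id(418/19) = 18 · 22 = 396
  d = 22: φ(22) · Id(418/22) = 10 · 19 = 190
  d = 38: φ(38) · Id(418/38) = 18 · 11 = 198
  d = 209: φ(209) · Id(418/209) = 180 · 2 = 360
  d = 418: φ(418) · Id(418/418) = 180 · 1 = 180
Summing: (φ * Id)(418) = 418 + 209 + 380 + 396 + 190 + 198 + 360 + 180 = 2331.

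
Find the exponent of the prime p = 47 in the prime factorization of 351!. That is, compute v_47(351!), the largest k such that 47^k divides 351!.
v_47(351!) = 7

Legendre's formula: v_p(n!) = Σ_{k ≥ 1} ⌊n / p^k⌋. For p = 47, n = 351, the terms are:
  ⌊351/47^1⌋ = ⌊351/47⌋ = 7
(the next term ⌊351/47^2⌋ = 0, terminating the sum). Summing: v_47(351!) = 7 = 7.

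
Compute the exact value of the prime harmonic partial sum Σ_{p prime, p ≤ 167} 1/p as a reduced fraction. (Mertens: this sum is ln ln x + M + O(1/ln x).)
Σ 1/p = 1840793455149223796977553240989608507934961889604586193282330007699/962947420735983927056946215901134429196419130606213075415963491270

π(167) = 39, so the primes ≤ 167 are [2, 3, 5, 7, 11, 13, 17, 19, 23, 29, 31, 37, 41, 43, 47, 53, 59, 61, 67, 71, 73, 79, 83, 89, 97, 101, 103, 107, 109, 113, 127, 131, 137, 139, 149, 151, 157, 163, 167]. Summing 1/p over these primes: 1840793455149223796977553240989608507934961889604586193282330007699/962947420735983927056946215901134429196419130606213075415963491270 ≈ 1.9116. Mertens estimate ln ln(167) + 0.2615 ≈ 1.8943.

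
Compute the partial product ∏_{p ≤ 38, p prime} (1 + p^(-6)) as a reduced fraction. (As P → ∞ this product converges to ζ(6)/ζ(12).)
∏ = 1409064908372656074115629844532678533864664016937571914400/1385384845877129271600296064992669038424816672643778985121

The primes p ≤ 38 are [2, 3, 5, 7, 11, 13, 17, 19, 23, 29, 31, 37]. For each, (1 + 1/p^6) = (p^6 + 1)/p^6. Multiplying these fractions over p ∈ [2, 3, 5, 7, 11, 13, 17, 19, 23, 29, 31, 37] gives 1409064908372656074115629844532678533864664016937571914400/1385384845877129271600296064992669038424816672643778985121. (In the limit P → ∞ this tends to ζ(6)/ζ(12).)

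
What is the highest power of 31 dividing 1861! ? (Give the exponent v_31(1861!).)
v_31(1861!) = 61

Legendre's formula: v_p(n!) = Σ_{k ≥ 1} ⌊n / p^k⌋. For p = 31, n = 1861, the terms are:
  ⌊1861/31^1⌋ = ⌊1861/31⌋ = 60
  ⌊1861/31^2⌋ = ⌊1861/961⌋ = 1
(the next term ⌊1861/31^3⌋ = 0, terminating the sum). Summing: v_31(1861!) = 60 + 1 = 61.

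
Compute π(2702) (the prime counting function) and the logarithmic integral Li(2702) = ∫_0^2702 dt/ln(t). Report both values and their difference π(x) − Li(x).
π(2702) = 393;  Li(2702) ≈ 405.30;  π(x) − Li(x) ≈ -12.30.

Direct count of primes ≤ 2702 gives π(2702) = 393. Numerical evaluation of the logarithmic integral gives Li(2702) ≈ 405.30. The difference π(x) − Li(x) ≈ -12.30 is typically negative for small/moderate x (Li(x) overestimates), though Littlewood's theorem shows this sign changes infinitely often.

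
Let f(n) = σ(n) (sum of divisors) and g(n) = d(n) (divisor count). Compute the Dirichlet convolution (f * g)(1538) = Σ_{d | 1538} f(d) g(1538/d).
(σ * d)(1538) = 3860

Divisors of 1538: [1, 2, 769, 1538]. For each d | 1538:
  d = 1: σ(1) · d(1538/1) = 1 · 4 = 4
  d = 2: σ(2) · d(1538/2) = 3 · 2 = 6
  d = 769: σ(769) · d(1538/769) = 770 · 2 = 1540
  d = 1538: σ(1538) · d(1538/1538) = 2310 · 1 = 2310
Summing: (σ * d)(1538) = 4 + 6 + 1540 + 2310 = 3860.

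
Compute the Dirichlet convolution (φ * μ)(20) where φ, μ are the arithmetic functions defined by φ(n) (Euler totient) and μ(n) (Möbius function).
(φ * μ)(20) = 3

Divisors of 20: [1, 2, 4, 5, 10, 20]. For each d | 20:
  d = 1: φ(1) · μ(20/1) = 1 · 0 = 0
  d = 2: φ(2) · μ(20/2) = 1 · 1 = 1
  d = 4: φ(4) · μ(20/4) = 2 · -1 = -2
  d = 5: φ(5) · μ(20/5) = 4 · 0 = 0
  d = 10: φ(10) · μ(20/10) = 4 · -1 = -4
  d = 20: φ(20) · μ(20/20) = 8 · 1 = 8
Summing: (φ * μ)(20) = 0 + 1 + -2 + 0 + -4 + 8 = 3.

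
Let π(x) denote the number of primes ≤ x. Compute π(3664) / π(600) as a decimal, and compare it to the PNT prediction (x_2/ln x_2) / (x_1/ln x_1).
π(3664)/π(600) = 511/109 ≈ 4.6881;  PNT prediction ≈ 4.7602.

π(600) = 109 and π(3664) = 511, so π(3664)/π(600) ≈ 4.6881. The PNT-predicted ratio is (3664/ln(3664)) / (600/ln(600)) ≈ 4.7602. The two agree to within a few percent, as expected.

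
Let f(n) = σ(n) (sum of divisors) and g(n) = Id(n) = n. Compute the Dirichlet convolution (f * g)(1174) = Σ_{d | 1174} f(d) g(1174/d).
(σ * Id)(1174) = 5875

Divisors of 1174: [1, 2, 587, 1174]. For each d | 1174:
  d = 1: σ(1) · Id(1174/1) = 1 · 1174 = 1174
  d = 2: σ(2) · Id(1174/2) = 3 · 587 = 1761
  d = 587: σ(587) · Id(1174/587) = 588 · 2 = 1176
  d = 1174: σ(1174) · Id(1174/1174) = 1764 · 1 = 1764
Summing: (σ * Id)(1174) = 1174 + 1761 + 1176 + 1764 = 5875.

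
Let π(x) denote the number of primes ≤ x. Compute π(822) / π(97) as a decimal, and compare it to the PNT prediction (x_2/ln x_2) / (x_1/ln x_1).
π(822)/π(97) = 142/25 ≈ 5.6800;  PNT prediction ≈ 5.7760.

π(97) = 25 and π(822) = 142, so π(822)/π(97) ≈ 5.6800. The PNT-predicted ratio is (822/ln(822)) / (97/ln(97)) ≈ 5.7760. The two agree to within a few percent, as expected.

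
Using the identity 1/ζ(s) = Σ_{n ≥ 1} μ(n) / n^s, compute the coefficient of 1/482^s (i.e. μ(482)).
μ(482) = 1

Factor n = 482 = 2 · 241. μ(n) = 0 if any exponent ≥ 2 (not squarefree); otherwise μ(n) = (−1)^{ω(n)} where ω(n) is the number of distinct prime factors. Applying: μ(482) = 1.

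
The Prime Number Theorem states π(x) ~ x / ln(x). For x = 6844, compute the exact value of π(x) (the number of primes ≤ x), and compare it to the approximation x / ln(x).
π(6844) = 881;  x/ln(x) ≈ 774.99;  relative error ≈ 12.03%.

Directly count primes up to 6844: π(6844) = 881. The PNT approximation gives 6844/ln(6844) ≈ 6844/8.83113 ≈ 774.99. Relative error (π(x) − x/ln(x)) / π(x) ≈ 12.03%; the approximation is known to undercount slightly (Li(x) is a better estimate).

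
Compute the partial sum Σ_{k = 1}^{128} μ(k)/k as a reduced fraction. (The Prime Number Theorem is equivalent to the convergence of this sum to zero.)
Σ μ(k)/k = -228455996623300386843096283835194191857230682/401447693933303618909444119902604513664588524773

Values of μ(k) for 1 ≤ k ≤ 128: μ(1) = 1, μ(2) = -1, μ(3) = -1, μ(5) = -1, μ(6) = 1, μ(7) = -1, μ(10) = 1, μ(11) = -1, μ(13) = -1, μ(14) = 1, μ(15) = 1, μ(17) = -1, μ(19) = -1, μ(21) = 1, μ(22) = 1, μ(23) = -1, μ(26) = 1, μ(29) = -1, μ(30) = -1, μ(31) = -1, μ(33) = 1, μ(34) = 1, μ(35) = 1, μ(37) = -1, μ(38) = 1, μ(39) = 1, μ(41) = -1, μ(42) = -1, μ(43) = -1, μ(46) = 1, μ(47) = -1, μ(51) = 1, μ(53) = -1, μ(55) = 1, μ(57) = 1, μ(58) = 1, μ(59) = -1, μ(61) = -1, μ(62) = 1, μ(65) = 1, μ(66) = -1, μ(67) = -1, μ(69) = 1, μ(70) = -1, μ(71) = -1, μ(73) = -1, μ(74) = 1, μ(77) = 1, μ(78) = -1, μ(79) = -1, μ(82) = 1, μ(83) = -1, μ(85) = 1, μ(86) = 1, μ(87) = 1, μ(89) = -1, μ(91) = 1, μ(93) = 1, μ(94) = 1, μ(95) = 1, μ(97) = -1, μ(101) = -1, μ(102) = -1, μ(103) = -1, μ(105) = -1, μ(106) = 1, μ(107) = -1, μ(109) = -1, μ(110) = -1, μ(111) = 1, μ(113) = -1, μ(114) = -1, μ(115) = 1, μ(118) = 1, μ(119) = 1, μ(122) = 1, μ(123) = 1, μ(127) = -1, with μ = 0 on non-squarefree integers. Summing μ(k)/k for k where μ(k) ≠ 0 gives -228455996623300386843096283835194191857230682/401447693933303618909444119902604513664588524773 ≈ -0.0006. (PNT ⟺ this sum → 0 as n → ∞.)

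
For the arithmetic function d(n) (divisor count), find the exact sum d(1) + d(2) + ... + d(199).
Σ_{n ≤ 199} d(n) = 1086

Compute d(n) for each 1 ≤ n ≤ 199: d(1) = 1, d(2) = 2, d(3) = 2, d(4) = 3, d(5) = 2, d(6) = 4, d(7) = 2, d(8) = 4, d(9) = 3, d(10) = 4, d(11) = 2, d(12) = 6, d(13) = 2, d(14) = 4, d(15) = 4, d(16) = 5, d(17) = 2, d(18) = 6, d(19) = 2, d(20) = 6, d(21) = 4, d(22) = 4, d(23) = 2, d(24) = 8, d(25) = 3, d(26) = 4, d(27) = 4, d(28) = 6, d(29) = 2, d(30) = 8, d(31) = 2, d(32) = 6, d(33) = 4, d(34) = 4, d(35) = 4, d(36) = 9, d(37) = 2, d(38) = 4, d(39) = 4, d(40) = 8, d(41) = 2, d(42) = 8, d(43) = 2, d(44) = 6, d(45) = 6, d(46) = 4, d(47) = 2, d(48) = 10, d(49) = 3, d(50) = 6, d(51) = 4, d(52) = 6, d(53) = 2, d(54) = 8, d(55) = 4, d(56) = 8, d(57) = 4, d(58) = 4, d(59) = 2, d(60) = 12, d(61) = 2, d(62) = 4, d(63) = 6, d(64) = 7, d(65) = 4, d(66) = 8, d(67) = 2, d(68) = 6, d(69) = 4, d(70) = 8, d(71) = 2, d(72) = 12, d(73) = 2, d(74) = 4, d(75) = 6, d(76) = 6, d(77) = 4, d(78) = 8, d(79) = 2, d(80) = 10, d(81) = 5, d(82) = 4, d(83) = 2, d(84) = 12, d(85) = 4, d(86) = 4, d(87) = 4, d(88) = 8, d(89) = 2, d(90) = 12, d(91) = 4, d(92) = 6, d(93) = 4, d(94) = 4, d(95) = 4, d(96) = 12, d(97) = 2, d(98) = 6, d(99) = 6, d(100) = 9, d(101) = 2, d(102) = 8, d(103) = 2, d(104) = 8, d(105) = 8, d(106) = 4, d(107) = 2, d(108) = 12, d(109) = 2, d(110) = 8, d(111) = 4, d(112) = 10, d(113) = 2, d(114) = 8, d(115) = 4, d(116) = 6, d(117) = 6, d(118) = 4, d(119) = 4, d(120) = 16, d(121) = 3, d(122) = 4, d(123) = 4, d(124) = 6, d(125) = 4, d(126) = 12, d(127) = 2, d(128) = 8, d(129) = 4, d(130) = 8, d(131) = 2, d(132) = 12, d(133) = 4, d(134) = 4, d(135) = 8, d(136) = 8, d(137) = 2, d(138) = 8, d(139) = 2, d(140) = 12, d(141) = 4, d(142) = 4, d(143) = 4, d(144) = 15, d(145) = 4, d(146) = 4, d(147) = 6, d(148) = 6, d(149) = 2, d(150) = 12, d(151) = 2, d(152) = 8, d(153) = 6, d(154) = 8, d(155) = 4, d(156) = 12, d(157) = 2, d(158) = 4, d(159) = 4, d(160) = 12, d(161) = 4, d(162) = 10, d(163) = 2, d(164) = 6, d(165) = 8, d(166) = 4, d(167) = 2, d(168) = 16, d(169) = 3, d(170) = 8, d(171) = 6, d(172) = 6, d(173) = 2, d(174) = 8, d(175) = 6, d(176) = 10, d(177) = 4, d(178) = 4, d(179) = 2, d(180) = 18, d(181) = 2, d(182) = 8, d(183) = 4, d(184) = 8, d(185) = 4, d(186) = 8, d(187) = 4, d(188) = 6, d(189) = 8, d(190) = 8, d(191) = 2, d(192) = 14, d(193) = 2, d(194) = 4, d(195) = 8, d(196) = 9, d(197) = 2, d(198) = 12, d(199) = 2. Summing all 199 values: 1086. (Dirichlet's divisor formula: Σ_{n ≤ x} d(n) = x ln(x) + (2γ − 1) x + O(√x). For x = 199, the asymptotic estimate is ≈ 1084.10.)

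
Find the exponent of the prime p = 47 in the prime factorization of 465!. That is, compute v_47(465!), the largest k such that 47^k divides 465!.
v_47(465!) = 9

Legendre's formula: v_p(n!) = Σ_{k ≥ 1} ⌊n / p^k⌋. For p = 47, n = 465, the terms are:
  ⌊465/47^1⌋ = ⌊465/47⌋ = 9
(the next term ⌊465/47^2⌋ = 0, terminating the sum). Summing: v_47(465!) = 9 = 9.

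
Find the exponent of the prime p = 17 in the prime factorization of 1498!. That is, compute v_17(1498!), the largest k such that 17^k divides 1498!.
v_17(1498!) = 93

Legendre's formula: v_p(n!) = Σ_{k ≥ 1} ⌊n / p^k⌋. For p = 17, n = 1498, the terms are:
  ⌊1498/17^1⌋ = ⌊1498/17⌋ = 88
  ⌊1498/17^2⌋ = ⌊1498/289⌋ = 5
(the next term ⌊1498/17^3⌋ = 0, terminating the sum). Summing: v_17(1498!) = 88 + 5 = 93.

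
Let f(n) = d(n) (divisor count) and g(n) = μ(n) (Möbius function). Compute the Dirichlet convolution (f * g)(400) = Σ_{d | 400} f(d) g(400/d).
(d * μ)(400) = 1

Divisors of 400: [1, 2, 4, 5, 8, 10, 16, 20, 25, 40, 50, 80, 100, 200, 400]. For each d | 400:
  d = 1: d(1) · μ(400/1) = 1 · 0 = 0
  d = 2: d(2) · μ(400/2) = 2 · 0 = 0
  d = 4: d(4) · μ(400/4) = 3 · 0 = 0
  d = 5: d(5) · μ(400/5) = 2 · 0 = 0
  d = 8: d(8) · μ(400/8) = 4 · 0 = 0
  d = 10: d(10) · μ(400/10) = 4 · 0 = 0
  d = 16: d(16) · μ(400/16) = 5 · 0 = 0
  d = 20: d(20) · μ(400/20) = 6 · 0 = 0
  d = 25: d(25) · μ(400/25) = 3 · 0 = 0
  d = 40: d(40) · μ(400/40) = 8 · 1 = 8
  d = 50: d(50) · μ(400/50) = 6 · 0 = 0
  d = 80: d(80) · μ(400/80) = 10 · -1 = -10
  d = 100: d(100) · μ(400/100) = 9 · 0 = 0
  d = 200: d(200) · μ(400/200) = 12 · -1 = -12
  d = 400: d(400) · μ(400/400) = 15 · 1 = 15
Summing: (d * μ)(400) = 0 + 0 + 0 + 0 + 0 + 0 + 0 + 0 + 0 + 8 + 0 + -10 + 0 + -12 + 15 = 1.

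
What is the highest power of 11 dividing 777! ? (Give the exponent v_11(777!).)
v_11(777!) = 76

Legendre's formula: v_p(n!) = Σ_{k ≥ 1} ⌊n / p^k⌋. For p = 11, n = 777, the terms are:
  ⌊777/11^1⌋ = ⌊777/11⌋ = 70
  ⌊777/11^2⌋ = ⌊777/121⌋ = 6
(the next term ⌊777/11^3⌋ = 0, terminating the sum). Summing: v_11(777!) = 70 + 6 = 76.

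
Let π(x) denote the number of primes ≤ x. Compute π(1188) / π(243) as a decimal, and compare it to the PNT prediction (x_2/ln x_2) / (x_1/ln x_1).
π(1188)/π(243) = 195/53 ≈ 3.6792;  PNT prediction ≈ 3.7931.

π(243) = 53 and π(1188) = 195, so π(1188)/π(243) ≈ 3.6792. The PNT-predicted ratio is (1188/ln(1188)) / (243/ln(243)) ≈ 3.7931. The two agree to within a few percent, as expected.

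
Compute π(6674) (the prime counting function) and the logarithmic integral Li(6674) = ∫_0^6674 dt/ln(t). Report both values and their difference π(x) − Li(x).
π(6674) = 860;  Li(6674) ≈ 877.41;  π(x) − Li(x) ≈ -17.41.

Direct count of primes ≤ 6674 gives π(6674) = 860. Numerical evaluation of the logarithmic integral gives Li(6674) ≈ 877.41. The difference π(x) − Li(x) ≈ -17.41 is typically negative for small/moderate x (Li(x) overestimates), though Littlewood's theorem shows this sign changes infinitely often.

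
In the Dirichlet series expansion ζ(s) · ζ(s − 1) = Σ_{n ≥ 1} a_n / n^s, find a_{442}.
σ(442) = 756

In the product (Σ m^0/m^s)(Σ k / k^s) = Σ (Σ_{d | n} d) / n^s, the coefficient of 1/n^s is σ(n) = Σ_{d | n} d. For n = 442, divisors are [1, 2, 13, 17, 26, 34, 221, 442]; summing: σ(442) = 756.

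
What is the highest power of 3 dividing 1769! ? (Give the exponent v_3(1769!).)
v_3(1769!) = 880

Legendre's formula: v_p(n!) = Σ_{k ≥ 1} ⌊n / p^k⌋. For p = 3, n = 1769, the terms are:
  ⌊1769/3^1⌋ = ⌊1769/3⌋ = 589
  ⌊1769/3^2⌋ = ⌊1769/9⌋ = 196
  ⌊1769/3^3⌋ = ⌊1769/27⌋ = 65
  ⌊1769/3^4⌋ = ⌊1769/81⌋ = 21
  ⌊1769/3^5⌋ = ⌊1769/243⌋ = 7
  ⌊1769/3^6⌋ = ⌊1769/729⌋ = 2
(the next term ⌊1769/3^7⌋ = 0, terminating the sum). Summing: v_3(1769!) = 589 + 196 + 65 + 21 + 7 + 2 = 880.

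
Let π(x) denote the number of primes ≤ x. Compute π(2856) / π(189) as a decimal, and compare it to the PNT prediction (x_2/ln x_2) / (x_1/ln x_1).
π(2856)/π(189) = 414/42 ≈ 9.8571;  PNT prediction ≈ 9.9544.

π(189) = 42 and π(2856) = 414, so π(2856)/π(189) ≈ 9.8571. The PNT-predicted ratio is (2856/ln(2856)) / (189/ln(189)) ≈ 9.9544. The two agree to within a few percent, as expected.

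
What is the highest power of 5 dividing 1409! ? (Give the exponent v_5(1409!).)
v_5(1409!) = 350

Legendre's formula: v_p(n!) = Σ_{k ≥ 1} ⌊n / p^k⌋. For p = 5, n = 1409, the terms are:
  ⌊1409/5^1⌋ = ⌊1409/5⌋ = 281
  ⌊1409/5^2⌋ = ⌊1409/25⌋ = 56
  ⌊1409/5^3⌋ = ⌊1409/125⌋ = 11
  ⌊1409/5^4⌋ = ⌊1409/625⌋ = 2
(the next term ⌊1409/5^5⌋ = 0, terminating the sum). Summing: v_5(1409!) = 281 + 56 + 11 + 2 = 350.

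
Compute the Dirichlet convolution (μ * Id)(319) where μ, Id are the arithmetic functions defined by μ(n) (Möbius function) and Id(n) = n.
(μ * Id)(319) = 280

Divisors of 319: [1, 11, 29, 319]. For each d | 319:
  d = 1: μ(1) · Id(319/1) = 1 · 319 = 319
  d = 11: μ(11) · Id(319/11) = -1 · 29 = -29
  d = 29: μ(29) · Id(319/29) = -1 · 11 = -11
  d = 319: μ(319) · Id(319/319) = 1 · 1 = 1
Summing: (μ * Id)(319) = 319 + -29 + -11 + 1 = 280.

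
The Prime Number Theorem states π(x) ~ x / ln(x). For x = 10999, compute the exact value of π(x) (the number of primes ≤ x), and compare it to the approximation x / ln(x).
π(10999) = 1335;  x/ln(x) ≈ 1181.98;  relative error ≈ 11.46%.

Directly count primes up to 10999: π(10999) = 1335. The PNT approximation gives 10999/ln(10999) ≈ 10999/9.30556 ≈ 1181.98. Relative error (π(x) − x/ln(x)) / π(x) ≈ 11.46%; the approximation is known to undercount slightly (Li(x) is a better estimate).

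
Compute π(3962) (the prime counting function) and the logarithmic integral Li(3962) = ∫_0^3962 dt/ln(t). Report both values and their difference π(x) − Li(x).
π(3962) = 548;  Li(3962) ≈ 560.78;  π(x) − Li(x) ≈ -12.78.

Direct count of primes ≤ 3962 gives π(3962) = 548. Numerical evaluation of the logarithmic integral gives Li(3962) ≈ 560.78. The difference π(x) − Li(x) ≈ -12.78 is typically negative for small/moderate x (Li(x) overestimates), though Littlewood's theorem shows this sign changes infinitely often.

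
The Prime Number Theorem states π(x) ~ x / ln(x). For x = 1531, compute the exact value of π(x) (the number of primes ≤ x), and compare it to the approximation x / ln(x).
π(1531) = 242;  x/ln(x) ≈ 208.76;  relative error ≈ 13.73%.

Directly count primes up to 1531: π(1531) = 242. The PNT approximation gives 1531/ln(1531) ≈ 1531/7.33368 ≈ 208.76. Relative error (π(x) − x/ln(x)) / π(x) ≈ 13.73%; the approximation is known to undercount slightly (Li(x) is a better estimate).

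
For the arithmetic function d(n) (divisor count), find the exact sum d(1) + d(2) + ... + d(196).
Σ_{n ≤ 196} d(n) = 1070

Compute d(n) for each 1 ≤ n ≤ 196: d(1) = 1, d(2) = 2, d(3) = 2, d(4) = 3, d(5) = 2, d(6) = 4, d(7) = 2, d(8) = 4, d(9) = 3, d(10) = 4, d(11) = 2, d(12) = 6, d(13) = 2, d(14) = 4, d(15) = 4, d(16) = 5, d(17) = 2, d(18) = 6, d(19) = 2, d(20) = 6, d(21) = 4, d(22) = 4, d(23) = 2, d(24) = 8, d(25) = 3, d(26) = 4, d(27) = 4, d(28) = 6, d(29) = 2, d(30) = 8, d(31) = 2, d(32) = 6, d(33) = 4, d(34) = 4, d(35) = 4, d(36) = 9, d(37) = 2, d(38) = 4, d(39) = 4, d(40) = 8, d(41) = 2, d(42) = 8, d(43) = 2, d(44) = 6, d(45) = 6, d(46) = 4, d(47) = 2, d(48) = 10, d(49) = 3, d(50) = 6, d(51) = 4, d(52) = 6, d(53) = 2, d(54) = 8, d(55) = 4, d(56) = 8, d(57) = 4, d(58) = 4, d(59) = 2, d(60) = 12, d(61) = 2, d(62) = 4, d(63) = 6, d(64) = 7, d(65) = 4, d(66) = 8, d(67) = 2, d(68) = 6, d(69) = 4, d(70) = 8, d(71) = 2, d(72) = 12, d(73) = 2, d(74) = 4, d(75) = 6, d(76) = 6, d(77) = 4, d(78) = 8, d(79) = 2, d(80) = 10, d(81) = 5, d(82) = 4, d(83) = 2, d(84) = 12, d(85) = 4, d(86) = 4, d(87) = 4, d(88) = 8, d(89) = 2, d(90) = 12, d(91) = 4, d(92) = 6, d(93) = 4, d(94) = 4, d(95) = 4, d(96) = 12, d(97) = 2, d(98) = 6, d(99) = 6, d(100) = 9, d(101) = 2, d(102) = 8, d(103) = 2, d(104) = 8, d(105) = 8, d(106) = 4, d(107) = 2, d(108) = 12, d(109) = 2, d(110) = 8, d(111) = 4, d(112) = 10, d(113) = 2, d(114) = 8, d(115) = 4, d(116) = 6, d(117) = 6, d(118) = 4, d(119) = 4, d(120) = 16, d(121) = 3, d(122) = 4, d(123) = 4, d(124) = 6, d(125) = 4, d(126) = 12, d(127) = 2, d(128) = 8, d(129) = 4, d(130) = 8, d(131) = 2, d(132) = 12, d(133) = 4, d(134) = 4, d(135) = 8, d(136) = 8, d(137) = 2, d(138) = 8, d(139) = 2, d(140) = 12, d(141) = 4, d(142) = 4, d(143) = 4, d(144) = 15, d(145) = 4, d(146) = 4, d(147) = 6, d(148) = 6, d(149) = 2, d(150) = 12, d(151) = 2, d(152) = 8, d(153) = 6, d(154) = 8, d(155) = 4, d(156) = 12, d(157) = 2, d(158) = 4, d(159) = 4, d(160) = 12, d(161) = 4, d(162) = 10, d(163) = 2, d(164) = 6, d(165) = 8, d(166) = 4, d(167) = 2, d(168) = 16, d(169) = 3, d(170) = 8, d(171) = 6, d(172) = 6, d(173) = 2, d(174) = 8, d(175) = 6, d(176) = 10, d(177) = 4, d(178) = 4, d(179) = 2, d(180) = 18, d(181) = 2, d(182) = 8, d(183) = 4, d(184) = 8, d(185) = 4, d(186) = 8, d(187) = 4, d(188) = 6, d(189) = 8, d(190) = 8, d(191) = 2, d(192) = 14, d(193) = 2, d(194) = 4, d(195) = 8, d(196) = 9. Summing all 196 values: 1070. (Dirichlet's divisor formula: Σ_{n ≤ x} d(n) = x ln(x) + (2γ − 1) x + O(√x). For x = 196, the asymptotic estimate is ≈ 1064.78.)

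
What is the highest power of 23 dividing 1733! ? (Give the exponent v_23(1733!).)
v_23(1733!) = 78

Legendre's formula: v_p(n!) = Σ_{k ≥ 1} ⌊n / p^k⌋. For p = 23, n = 1733, the terms are:
  ⌊1733/23^1⌋ = ⌊1733/23⌋ = 75
  ⌊1733/23^2⌋ = ⌊1733/529⌋ = 3
(the next term ⌊1733/23^3⌋ = 0, terminating the sum). Summing: v_23(1733!) = 75 + 3 = 78.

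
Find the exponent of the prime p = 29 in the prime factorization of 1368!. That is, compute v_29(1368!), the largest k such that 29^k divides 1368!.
v_29(1368!) = 48

Legendre's formula: v_p(n!) = Σ_{k ≥ 1} ⌊n / p^k⌋. For p = 29, n = 1368, the terms are:
  ⌊1368/29^1⌋ = ⌊1368/29⌋ = 47
  ⌊1368/29^2⌋ = ⌊1368/841⌋ = 1
(the next term ⌊1368/29^3⌋ = 0, terminating the sum). Summing: v_29(1368!) = 47 + 1 = 48.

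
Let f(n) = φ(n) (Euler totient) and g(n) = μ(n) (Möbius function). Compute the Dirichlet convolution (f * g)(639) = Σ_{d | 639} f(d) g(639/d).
(φ * μ)(639) = 276

Divisors of 639: [1, 3, 9, 71, 213, 639]. For each d | 639:
  d = 1: φ(1) · μ(639/1) = 1 · 0 = 0
  d = 3: φ(3) · μ(639/3) = 2 · 1 = 2
  d = 9: φ(9) · μ(639/9) = 6 · -1 = -6
  d = 71: φ(71) · μ(639/71) = 70 · 0 = 0
  d = 213: φ(213) · μ(639/213) = 140 · -1 = -140
  d = 639: φ(639) · μ(639/639) = 420 · 1 = 420
Summing: (φ * μ)(639) = 0 + 2 + -6 + 0 + -140 + 420 = 276.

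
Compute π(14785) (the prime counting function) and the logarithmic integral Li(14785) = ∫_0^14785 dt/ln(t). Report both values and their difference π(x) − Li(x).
π(14785) = 1733;  Li(14785) ≈ 1754.25;  π(x) − Li(x) ≈ -21.25.

Direct count of primes ≤ 14785 gives π(14785) = 1733. Numerical evaluation of the logarithmic integral gives Li(14785) ≈ 1754.25. The difference π(x) − Li(x) ≈ -21.25 is typically negative for small/moderate x (Li(x) overestimates), though Littlewood's theorem shows this sign changes infinitely often.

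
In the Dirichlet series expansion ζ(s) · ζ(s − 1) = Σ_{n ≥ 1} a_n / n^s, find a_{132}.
σ(132) = 336

In the product (Σ m^0/m^s)(Σ k / k^s) = Σ (Σ_{d | n} d) / n^s, the coefficient of 1/n^s is σ(n) = Σ_{d | n} d. For n = 132, divisors are [1, 2, 3, 4, 6, 11, 12, 22, 33, 44, 66, 132]; summing: σ(132) = 336.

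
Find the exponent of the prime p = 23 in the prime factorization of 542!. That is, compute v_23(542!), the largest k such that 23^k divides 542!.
v_23(542!) = 24

Legendre's formula: v_p(n!) = Σ_{k ≥ 1} ⌊n / p^k⌋. For p = 23, n = 542, the terms are:
  ⌊542/23^1⌋ = ⌊542/23⌋ = 23
  ⌊542/23^2⌋ = ⌊542/529⌋ = 1
(the next term ⌊542/23^3⌋ = 0, terminating the sum). Summing: v_23(542!) = 23 + 1 = 24.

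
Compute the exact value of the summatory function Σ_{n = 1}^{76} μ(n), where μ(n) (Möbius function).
Σ_{n ≤ 76} μ(n) = -3

Compute μ(n) for each 1 ≤ n ≤ 76: μ(1) = 1, μ(2) = -1, μ(3) = -1, μ(4) = 0, μ(5) = -1, μ(6) = 1, μ(7) = -1, μ(8) = 0, μ(9) = 0, μ(10) = 1, μ(11) = -1, μ(12) = 0, μ(13) = -1, μ(14) = 1, μ(15) = 1, μ(16) = 0, μ(17) = -1, μ(18) = 0, μ(19) = -1, μ(20) = 0, μ(21) = 1, μ(22) = 1, μ(23) = -1, μ(24) = 0, μ(25) = 0, μ(26) = 1, μ(27) = 0, μ(28) = 0, μ(29) = -1, μ(30) = -1, μ(31) = -1, μ(32) = 0, μ(33) = 1, μ(34) = 1, μ(35) = 1, μ(36) = 0, μ(37) = -1, μ(38) = 1, μ(39) = 1, μ(40) = 0, μ(41) = -1, μ(42) = -1, μ(43) = -1, μ(44) = 0, μ(45) = 0, μ(46) = 1, μ(47) = -1, μ(48) = 0, μ(49) = 0, μ(50) = 0, μ(51) = 1, μ(52) = 0, μ(53) = -1, μ(54) = 0, μ(55) = 1, μ(56) = 0, μ(57) = 1, μ(58) = 1, μ(59) = -1, μ(60) = 0, μ(61) = -1, μ(62) = 1, μ(63) = 0, μ(64) = 0, μ(65) = 1, μ(66) = -1, μ(67) = -1, μ(68) = 0, μ(69) = 1, μ(70) = -1, μ(71) = -1, μ(72) = 0, μ(73) = -1, μ(74) = 1, μ(75) = 0, μ(76) = 0. Summing all 76 values: -3. (Mertens function M(x) = Σ_{n ≤ x} μ(n); on average M(x) should be small (PNT ⟺ M(x) = o(x)).)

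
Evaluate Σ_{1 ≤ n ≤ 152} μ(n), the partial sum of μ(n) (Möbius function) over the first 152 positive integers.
Σ_{n ≤ 152} μ(n) = -1

Compute μ(n) for each 1 ≤ n ≤ 152: μ(1) = 1, μ(2) = -1, μ(3) = -1, μ(4) = 0, μ(5) = -1, μ(6) = 1, μ(7) = -1, μ(8) = 0, μ(9) = 0, μ(10) = 1, μ(11) = -1, μ(12) = 0, μ(13) = -1, μ(14) = 1, μ(15) = 1, μ(16) = 0, μ(17) = -1, μ(18) = 0, μ(19) = -1, μ(20) = 0, μ(21) = 1, μ(22) = 1, μ(23) = -1, μ(24) = 0, μ(25) = 0, μ(26) = 1, μ(27) = 0, μ(28) = 0, μ(29) = -1, μ(30) = -1, μ(31) = -1, μ(32) = 0, μ(33) = 1, μ(34) = 1, μ(35) = 1, μ(36) = 0, μ(37) = -1, μ(38) = 1, μ(39) = 1, μ(40) = 0, μ(41) = -1, μ(42) = -1, μ(43) = -1, μ(44) = 0, μ(45) = 0, μ(46) = 1, μ(47) = -1, μ(48) = 0, μ(49) = 0, μ(50) = 0, μ(51) = 1, μ(52) = 0, μ(53) = -1, μ(54) = 0, μ(55) = 1, μ(56) = 0, μ(57) = 1, μ(58) = 1, μ(59) = -1, μ(60) = 0, μ(61) = -1, μ(62) = 1, μ(63) = 0, μ(64) = 0, μ(65) = 1, μ(66) = -1, μ(67) = -1, μ(68) = 0, μ(69) = 1, μ(70) = -1, μ(71) = -1, μ(72) = 0, μ(73) = -1, μ(74) = 1, μ(75) = 0, μ(76) = 0, μ(77) = 1, μ(78) = -1, μ(79) = -1, μ(80) = 0, μ(81) = 0, μ(82) = 1, μ(83) = -1, μ(84) = 0, μ(85) = 1, μ(86) = 1, μ(87) = 1, μ(88) = 0, μ(89) = -1, μ(90) = 0, μ(91) = 1, μ(92) = 0, μ(93) = 1, μ(94) = 1, μ(95) = 1, μ(96) = 0, μ(97) = -1, μ(98) = 0, μ(99) = 0, μ(100) = 0, μ(101) = -1, μ(102) = -1, μ(103) = -1, μ(104) = 0, μ(105) = -1, μ(106) = 1, μ(107) = -1, μ(108) = 0, μ(109) = -1, μ(110) = -1, μ(111) = 1, μ(112) = 0, μ(113) = -1, μ(114) = -1, μ(115) = 1, μ(116) = 0, μ(117) = 0, μ(118) = 1, μ(119) = 1, μ(120) = 0, μ(121) = 0, μ(122) = 1, μ(123) = 1, μ(124) = 0, μ(125) = 0, μ(126) = 0, μ(127) = -1, μ(128) = 0, μ(129) = 1, μ(130) = -1, μ(131) = -1, μ(132) = 0, μ(133) = 1, μ(134) = 1, μ(135) = 0, μ(136) = 0, μ(137) = -1, μ(138) = -1, μ(139) = -1, μ(140) = 0, μ(141) = 1, μ(142) = 1, μ(143) = 1, μ(144) = 0, μ(145) = 1, μ(146) = 1, μ(147) = 0, μ(148) = 0, μ(149) = -1, μ(150) = 0, μ(151) = -1, μ(152) = 0. Summing all 152 values: -1. (Mertens function M(x) = Σ_{n ≤ x} μ(n); on average M(x) should be small (PNT ⟺ M(x) = o(x)).)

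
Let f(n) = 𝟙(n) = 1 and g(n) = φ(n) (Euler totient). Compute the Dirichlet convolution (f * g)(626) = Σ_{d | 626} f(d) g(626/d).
(𝟙 * φ)(626) = 626

Divisors of 626: [1, 2, 313, 626]. For each d | 626:
  d = 1: 𝟙(1) · φ(626/1) = 1 · 312 = 312
  d = 2: 𝟙(2) · φ(626/2) = 1 · 312 = 312
  d = 313: 𝟙(313) · φ(626/313) = 1 · 1 = 1
  d = 626: 𝟙(626) · φ(626/626) = 1 · 1 = 1
Summing: (𝟙 * φ)(626) = 312 + 312 + 1 + 1 = 626.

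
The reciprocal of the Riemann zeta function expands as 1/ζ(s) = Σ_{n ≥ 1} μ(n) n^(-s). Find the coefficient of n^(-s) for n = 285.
μ(285) = -1

Factor n = 285 = 3 · 5 · 19. μ(n) = 0 if any exponent ≥ 2 (not squarefree); otherwise μ(n) = (−1)^{ω(n)} where ω(n) is the number of distinct prime factors. Applying: μ(285) = -1.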